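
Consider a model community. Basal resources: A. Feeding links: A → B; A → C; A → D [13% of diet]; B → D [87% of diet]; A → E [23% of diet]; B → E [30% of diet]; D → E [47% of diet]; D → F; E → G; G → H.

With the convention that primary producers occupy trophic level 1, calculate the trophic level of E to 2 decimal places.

3.18

B: 1 + 1 = 2
C: 1 + 1 = 2
D: 1 + (0.13×1 + 0.87×2) = 2.87
E: 1 + (0.23×1 + 0.3×2 + 0.47×2.87) = 3.1789
F: 1 + 2.87 = 3.87
G: 1 + 3.1789 = 4.1789
H: 1 + 4.1789 = 5.1789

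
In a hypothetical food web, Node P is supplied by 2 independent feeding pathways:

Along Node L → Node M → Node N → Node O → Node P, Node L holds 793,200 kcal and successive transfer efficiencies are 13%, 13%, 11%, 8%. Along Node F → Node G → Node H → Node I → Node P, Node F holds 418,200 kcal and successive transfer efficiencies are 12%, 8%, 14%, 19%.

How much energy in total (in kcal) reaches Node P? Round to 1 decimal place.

224.8 kcal

Via Node L: 793200 × 0.13 × 0.13 × 0.11 × 0.08 = 117.964704 kcal
Via Node F: 418200 × 0.12 × 0.08 × 0.14 × 0.19 = 106.791552 kcal
Total at Node P: 117.964704 + 106.791552 = 224.756256 kcal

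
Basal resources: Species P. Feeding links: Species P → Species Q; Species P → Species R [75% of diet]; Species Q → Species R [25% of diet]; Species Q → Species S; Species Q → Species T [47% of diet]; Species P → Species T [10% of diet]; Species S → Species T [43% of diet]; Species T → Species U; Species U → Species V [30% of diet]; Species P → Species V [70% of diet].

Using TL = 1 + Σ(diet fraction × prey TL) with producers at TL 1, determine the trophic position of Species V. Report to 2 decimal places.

Species Q: 1 + 1 = 2
Species R: 1 + (0.75×1 + 0.25×2) = 2.25
Species S: 1 + 2 = 3
Species T: 1 + (0.47×2 + 0.1×1 + 0.43×3) = 3.33
Species U: 1 + 3.33 = 4.33
Species V: 1 + (0.3×4.33 + 0.7×1) = 2.999

3.00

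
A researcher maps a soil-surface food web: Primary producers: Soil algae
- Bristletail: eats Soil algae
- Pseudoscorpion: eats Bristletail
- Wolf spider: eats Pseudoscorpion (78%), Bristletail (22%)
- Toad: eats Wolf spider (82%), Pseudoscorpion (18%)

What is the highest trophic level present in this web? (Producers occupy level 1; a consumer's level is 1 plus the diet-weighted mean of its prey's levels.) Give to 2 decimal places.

4.64

Bristletail: 1 + 1 = 2
Pseudoscorpion: 1 + 2 = 3
Wolf spider: 1 + (0.78×3 + 0.22×2) = 3.78
Toad: 1 + (0.82×3.78 + 0.18×3) = 4.6396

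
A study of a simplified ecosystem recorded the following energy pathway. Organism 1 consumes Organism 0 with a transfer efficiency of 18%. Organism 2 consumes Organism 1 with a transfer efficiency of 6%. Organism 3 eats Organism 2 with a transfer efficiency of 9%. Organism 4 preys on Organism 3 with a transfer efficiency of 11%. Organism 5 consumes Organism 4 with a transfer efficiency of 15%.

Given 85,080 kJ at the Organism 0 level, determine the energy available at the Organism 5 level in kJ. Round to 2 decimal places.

1.36 kJ

Organism 1: 85080 × 0.18 = 15314.4 kJ
Organism 2: 15314.4 × 0.06 = 918.864 kJ
Organism 3: 918.864 × 0.09 = 82.69776 kJ
Organism 4: 82.69776 × 0.11 = 9.0967536 kJ
Organism 5: 9.0967536 × 0.15 = 1.36451304 kJ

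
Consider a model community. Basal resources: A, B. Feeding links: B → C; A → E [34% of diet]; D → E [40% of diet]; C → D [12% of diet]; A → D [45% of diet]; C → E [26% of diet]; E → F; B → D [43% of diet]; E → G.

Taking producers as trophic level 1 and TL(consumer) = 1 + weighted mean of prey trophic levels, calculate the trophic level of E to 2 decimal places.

C: 1 + 1 = 2
D: 1 + (0.45×1 + 0.43×1 + 0.12×2) = 2.12
E: 1 + (0.26×2 + 0.34×1 + 0.4×2.12) = 2.708
F: 1 + 2.708 = 3.708
G: 1 + 2.708 = 3.708

2.71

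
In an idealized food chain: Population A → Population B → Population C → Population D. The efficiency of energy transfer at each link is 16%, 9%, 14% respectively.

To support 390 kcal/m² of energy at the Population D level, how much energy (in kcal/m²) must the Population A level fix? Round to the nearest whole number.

Cumulative transfer efficiency: 0.16 × 0.09 × 0.14 = 0.002016
Population A energy = 390 / 0.002016 = 193452 kcal/m²

193452 kcal/m²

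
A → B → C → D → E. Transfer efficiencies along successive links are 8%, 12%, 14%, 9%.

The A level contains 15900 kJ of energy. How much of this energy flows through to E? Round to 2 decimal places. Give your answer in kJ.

B: 15900 × 0.08 = 1272 kJ
C: 1272 × 0.12 = 152.64 kJ
D: 152.64 × 0.14 = 21.3696 kJ
E: 21.3696 × 0.09 = 1.923264 kJ

1.92 kJ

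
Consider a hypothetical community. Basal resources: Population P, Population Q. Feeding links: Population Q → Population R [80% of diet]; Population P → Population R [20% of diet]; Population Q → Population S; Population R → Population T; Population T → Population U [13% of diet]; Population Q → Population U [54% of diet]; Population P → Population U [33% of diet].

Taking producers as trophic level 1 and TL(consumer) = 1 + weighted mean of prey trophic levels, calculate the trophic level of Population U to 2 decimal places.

2.26

Population R: 1 + (0.8×1 + 0.2×1) = 2
Population S: 1 + 1 = 2
Population T: 1 + 2 = 3
Population U: 1 + (0.13×3 + 0.54×1 + 0.33×1) = 2.26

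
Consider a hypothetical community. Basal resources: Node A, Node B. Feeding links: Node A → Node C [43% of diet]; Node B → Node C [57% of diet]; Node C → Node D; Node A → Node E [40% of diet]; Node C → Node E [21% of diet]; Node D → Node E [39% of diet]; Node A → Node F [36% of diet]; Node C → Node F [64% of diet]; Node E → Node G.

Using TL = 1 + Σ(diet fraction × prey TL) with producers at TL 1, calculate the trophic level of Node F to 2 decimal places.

Node C: 1 + (0.43×1 + 0.57×1) = 2
Node D: 1 + 2 = 3
Node E: 1 + (0.4×1 + 0.21×2 + 0.39×3) = 2.99
Node F: 1 + (0.36×1 + 0.64×2) = 2.64
Node G: 1 + 2.99 = 3.99

2.64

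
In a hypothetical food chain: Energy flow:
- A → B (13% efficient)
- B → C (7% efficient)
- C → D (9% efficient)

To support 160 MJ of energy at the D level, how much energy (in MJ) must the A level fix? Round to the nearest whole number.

Cumulative transfer efficiency: 0.13 × 0.07 × 0.09 = 0.000819
A energy = 160 / 0.000819 = 195360 MJ

195360 MJ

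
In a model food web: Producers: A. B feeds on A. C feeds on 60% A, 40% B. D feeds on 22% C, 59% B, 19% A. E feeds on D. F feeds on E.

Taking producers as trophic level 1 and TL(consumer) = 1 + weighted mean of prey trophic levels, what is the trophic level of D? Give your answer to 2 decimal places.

B: 1 + 1 = 2
C: 1 + (0.6×1 + 0.4×2) = 2.4
D: 1 + (0.22×2.4 + 0.59×2 + 0.19×1) = 2.898
E: 1 + 2.898 = 3.898
F: 1 + 3.898 = 4.898

2.90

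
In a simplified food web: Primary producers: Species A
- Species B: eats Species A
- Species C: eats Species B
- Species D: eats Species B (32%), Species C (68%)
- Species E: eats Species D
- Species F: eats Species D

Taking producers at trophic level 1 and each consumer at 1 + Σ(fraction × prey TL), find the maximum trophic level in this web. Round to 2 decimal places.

4.68

Species B: 1 + 1 = 2
Species C: 1 + 2 = 3
Species D: 1 + (0.32×2 + 0.68×3) = 3.68
Species E: 1 + 3.68 = 4.68
Species F: 1 + 3.68 = 4.68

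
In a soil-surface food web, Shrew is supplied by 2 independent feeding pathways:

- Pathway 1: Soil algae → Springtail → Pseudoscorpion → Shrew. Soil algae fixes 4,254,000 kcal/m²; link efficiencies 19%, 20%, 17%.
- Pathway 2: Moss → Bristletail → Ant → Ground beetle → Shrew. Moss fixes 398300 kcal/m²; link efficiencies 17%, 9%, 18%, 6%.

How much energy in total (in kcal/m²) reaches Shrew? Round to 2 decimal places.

27546.66 kcal/m²

Pathway 1: 4254000 × 0.19 × 0.2 × 0.17 = 27480.84 kcal/m²
Pathway 2: 398300 × 0.17 × 0.09 × 0.18 × 0.06 = 65.815092 kcal/m²
Total at Shrew: 27480.84 + 65.815092 = 27546.655092 kcal/m²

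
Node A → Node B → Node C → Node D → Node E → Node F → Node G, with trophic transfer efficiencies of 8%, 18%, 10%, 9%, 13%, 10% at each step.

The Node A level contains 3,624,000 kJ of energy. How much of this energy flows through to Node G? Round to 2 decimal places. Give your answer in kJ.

6.11 kJ

Node B: 3624000 × 0.08 = 289920 kJ
Node C: 289920 × 0.18 = 52185.6 kJ
Node D: 52185.6 × 0.1 = 5218.56 kJ
Node E: 5218.56 × 0.09 = 469.6704 kJ
Node F: 469.6704 × 0.13 = 61.057152 kJ
Node G: 61.057152 × 0.1 = 6.1057152 kJ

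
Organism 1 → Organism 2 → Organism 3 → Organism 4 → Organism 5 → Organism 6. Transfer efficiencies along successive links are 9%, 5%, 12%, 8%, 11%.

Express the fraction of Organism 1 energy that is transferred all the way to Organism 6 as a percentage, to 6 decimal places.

0.000475%

Product of link efficiencies: 0.09 × 0.05 × 0.12 × 0.08 × 0.11 = 0.000004752
As a percentage: 0.000004752 × 100 = 0.000475%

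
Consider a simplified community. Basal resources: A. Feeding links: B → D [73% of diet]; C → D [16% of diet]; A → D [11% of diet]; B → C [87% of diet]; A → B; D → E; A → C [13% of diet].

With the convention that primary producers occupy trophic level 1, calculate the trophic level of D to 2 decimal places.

B: 1 + 1 = 2
C: 1 + (0.13×1 + 0.87×2) = 2.87
D: 1 + (0.11×1 + 0.16×2.87 + 0.73×2) = 3.0292
E: 1 + 3.0292 = 4.0292

3.03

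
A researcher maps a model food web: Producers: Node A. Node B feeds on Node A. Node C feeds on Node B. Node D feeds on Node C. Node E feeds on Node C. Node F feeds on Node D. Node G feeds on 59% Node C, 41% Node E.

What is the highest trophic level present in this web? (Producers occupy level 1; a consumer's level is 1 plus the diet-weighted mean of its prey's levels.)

Node B: 1 + 1 = 2
Node C: 1 + 2 = 3
Node D: 1 + 3 = 4
Node E: 1 + 3 = 4
Node F: 1 + 4 = 5
Node G: 1 + (0.59×3 + 0.41×4) = 4.41

5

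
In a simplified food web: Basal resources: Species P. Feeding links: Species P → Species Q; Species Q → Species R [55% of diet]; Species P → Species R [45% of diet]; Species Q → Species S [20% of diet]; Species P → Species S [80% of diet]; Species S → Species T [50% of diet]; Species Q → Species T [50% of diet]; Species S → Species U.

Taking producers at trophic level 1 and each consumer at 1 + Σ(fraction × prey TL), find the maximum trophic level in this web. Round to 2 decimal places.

Species Q: 1 + 1 = 2
Species R: 1 + (0.55×2 + 0.45×1) = 2.55
Species S: 1 + (0.2×2 + 0.8×1) = 2.2
Species T: 1 + (0.5×2.2 + 0.5×2) = 3.1
Species U: 1 + 2.2 = 3.2

3.20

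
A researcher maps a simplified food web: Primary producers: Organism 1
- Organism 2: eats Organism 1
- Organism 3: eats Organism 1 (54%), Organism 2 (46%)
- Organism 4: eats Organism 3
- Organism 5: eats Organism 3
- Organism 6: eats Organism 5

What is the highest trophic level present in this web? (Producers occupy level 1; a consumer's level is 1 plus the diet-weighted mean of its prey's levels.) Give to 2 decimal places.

4.46

Organism 2: 1 + 1 = 2
Organism 3: 1 + (0.54×1 + 0.46×2) = 2.46
Organism 4: 1 + 2.46 = 3.46
Organism 5: 1 + 2.46 = 3.46
Organism 6: 1 + 3.46 = 4.46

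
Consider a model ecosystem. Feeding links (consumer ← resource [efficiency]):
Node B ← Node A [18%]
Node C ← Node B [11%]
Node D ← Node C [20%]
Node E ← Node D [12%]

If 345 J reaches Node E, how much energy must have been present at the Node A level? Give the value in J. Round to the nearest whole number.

726010 J

Cumulative transfer efficiency: 0.18 × 0.11 × 0.2 × 0.12 = 0.0004752
Node A energy = 345 / 0.0004752 = 726010 J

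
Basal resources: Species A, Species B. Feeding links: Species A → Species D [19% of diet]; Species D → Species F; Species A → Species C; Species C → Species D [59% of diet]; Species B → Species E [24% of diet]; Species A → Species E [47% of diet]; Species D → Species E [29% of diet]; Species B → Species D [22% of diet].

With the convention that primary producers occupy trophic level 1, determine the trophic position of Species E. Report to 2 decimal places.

2.46

Species C: 1 + 1 = 2
Species D: 1 + (0.59×2 + 0.19×1 + 0.22×1) = 2.59
Species E: 1 + (0.24×1 + 0.29×2.59 + 0.47×1) = 2.4611
Species F: 1 + 2.59 = 3.59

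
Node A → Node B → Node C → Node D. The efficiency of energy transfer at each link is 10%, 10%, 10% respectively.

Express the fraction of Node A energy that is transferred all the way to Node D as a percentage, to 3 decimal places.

0.100%

Product of link efficiencies: 0.1 × 0.1 × 0.1 = 0.001
As a percentage: 0.001 × 100 = 0.100%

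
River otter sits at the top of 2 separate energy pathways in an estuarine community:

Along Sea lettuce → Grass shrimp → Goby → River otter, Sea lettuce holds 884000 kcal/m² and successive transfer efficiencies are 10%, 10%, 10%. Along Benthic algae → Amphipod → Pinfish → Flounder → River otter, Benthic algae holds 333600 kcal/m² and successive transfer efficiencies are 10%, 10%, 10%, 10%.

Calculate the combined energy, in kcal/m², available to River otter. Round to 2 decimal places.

917.36 kcal/m²

Via Sea lettuce: 884000 × 0.1 × 0.1 × 0.1 = 884 kcal/m²
Via Benthic algae: 333600 × 0.1 × 0.1 × 0.1 × 0.1 = 33.36 kcal/m²
Total at River otter: 884 + 33.36 = 917.36 kcal/m²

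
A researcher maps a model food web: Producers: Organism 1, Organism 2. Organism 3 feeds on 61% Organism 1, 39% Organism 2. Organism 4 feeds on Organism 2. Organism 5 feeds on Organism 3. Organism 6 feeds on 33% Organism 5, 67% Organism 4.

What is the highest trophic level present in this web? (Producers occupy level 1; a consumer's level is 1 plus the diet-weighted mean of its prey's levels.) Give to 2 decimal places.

3.33

Organism 3: 1 + (0.61×1 + 0.39×1) = 2
Organism 4: 1 + 1 = 2
Organism 5: 1 + 2 = 3
Organism 6: 1 + (0.33×3 + 0.67×2) = 3.33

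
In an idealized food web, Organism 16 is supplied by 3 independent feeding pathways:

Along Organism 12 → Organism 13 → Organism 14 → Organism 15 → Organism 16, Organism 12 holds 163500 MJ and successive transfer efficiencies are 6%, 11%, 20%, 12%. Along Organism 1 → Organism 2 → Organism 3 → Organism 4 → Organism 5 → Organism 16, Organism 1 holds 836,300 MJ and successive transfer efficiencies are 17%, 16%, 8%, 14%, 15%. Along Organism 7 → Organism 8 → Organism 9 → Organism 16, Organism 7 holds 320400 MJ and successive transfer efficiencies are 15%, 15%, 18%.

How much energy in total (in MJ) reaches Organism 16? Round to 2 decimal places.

1361.73 MJ

Via Organism 12: 163500 × 0.06 × 0.11 × 0.2 × 0.12 = 25.8984 MJ
Via Organism 1: 836300 × 0.17 × 0.16 × 0.08 × 0.14 × 0.15 = 38.2155648 MJ
Via Organism 7: 320400 × 0.15 × 0.15 × 0.18 = 1297.62 MJ
Total at Organism 16: 25.8984 + 38.2155648 + 1297.62 = 1361.7339648 MJ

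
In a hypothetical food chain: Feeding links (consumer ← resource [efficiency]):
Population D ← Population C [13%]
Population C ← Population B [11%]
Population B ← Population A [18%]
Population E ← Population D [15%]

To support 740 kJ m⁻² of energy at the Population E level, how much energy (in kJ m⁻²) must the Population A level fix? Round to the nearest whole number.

Cumulative transfer efficiency: 0.18 × 0.11 × 0.13 × 0.15 = 0.0003861
Population A energy = 740 / 0.0003861 = 1916602 kJ m⁻²

1916602 kJ m⁻²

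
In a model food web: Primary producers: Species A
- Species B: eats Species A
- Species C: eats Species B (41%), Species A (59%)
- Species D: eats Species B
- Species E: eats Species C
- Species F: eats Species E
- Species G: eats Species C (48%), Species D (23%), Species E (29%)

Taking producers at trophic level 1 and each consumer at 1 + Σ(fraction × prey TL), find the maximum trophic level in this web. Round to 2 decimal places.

Species B: 1 + 1 = 2
Species C: 1 + (0.41×2 + 0.59×1) = 2.41
Species D: 1 + 2 = 3
Species E: 1 + 2.41 = 3.41
Species F: 1 + 3.41 = 4.41
Species G: 1 + (0.48×2.41 + 0.23×3 + 0.29×3.41) = 3.8357

4.41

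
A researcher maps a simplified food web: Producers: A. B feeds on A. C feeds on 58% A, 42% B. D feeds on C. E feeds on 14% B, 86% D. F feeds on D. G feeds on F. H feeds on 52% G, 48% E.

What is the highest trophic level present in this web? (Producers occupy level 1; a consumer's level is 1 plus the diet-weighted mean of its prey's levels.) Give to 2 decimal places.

5.84

B: 1 + 1 = 2
C: 1 + (0.58×1 + 0.42×2) = 2.42
D: 1 + 2.42 = 3.42
E: 1 + (0.14×2 + 0.86×3.42) = 4.2212
F: 1 + 3.42 = 4.42
G: 1 + 4.42 = 5.42
H: 1 + (0.52×5.42 + 0.48×4.2212) = 5.844576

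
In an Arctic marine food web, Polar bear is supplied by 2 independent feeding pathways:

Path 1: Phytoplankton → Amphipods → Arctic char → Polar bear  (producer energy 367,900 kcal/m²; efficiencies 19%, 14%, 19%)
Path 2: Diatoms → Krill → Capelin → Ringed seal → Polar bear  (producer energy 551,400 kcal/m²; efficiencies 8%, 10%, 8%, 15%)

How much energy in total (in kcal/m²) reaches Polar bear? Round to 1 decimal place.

1912.3 kcal/m²

Path 1: 367900 × 0.19 × 0.14 × 0.19 = 1859.3666 kcal/m²
Path 2: 551400 × 0.08 × 0.1 × 0.08 × 0.15 = 52.9344 kcal/m²
Total at Polar bear: 1859.3666 + 52.9344 = 1912.301 kcal/m²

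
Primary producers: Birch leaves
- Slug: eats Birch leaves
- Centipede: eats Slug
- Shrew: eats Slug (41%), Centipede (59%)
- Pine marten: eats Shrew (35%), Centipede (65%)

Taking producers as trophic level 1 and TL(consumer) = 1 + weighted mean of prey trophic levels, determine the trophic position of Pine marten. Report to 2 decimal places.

4.21

Slug: 1 + 1 = 2
Centipede: 1 + 2 = 3
Shrew: 1 + (0.41×2 + 0.59×3) = 3.59
Pine marten: 1 + (0.35×3.59 + 0.65×3) = 4.2065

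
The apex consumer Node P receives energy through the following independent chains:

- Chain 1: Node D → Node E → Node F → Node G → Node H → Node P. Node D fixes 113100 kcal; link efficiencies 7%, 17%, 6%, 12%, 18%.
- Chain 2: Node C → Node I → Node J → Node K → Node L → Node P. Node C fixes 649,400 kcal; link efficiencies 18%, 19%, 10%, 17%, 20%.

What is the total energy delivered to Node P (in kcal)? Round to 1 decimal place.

Chain 1: 113100 × 0.07 × 0.17 × 0.06 × 0.12 × 0.18 = 1.74427344 kcal
Chain 2: 649400 × 0.18 × 0.19 × 0.1 × 0.17 × 0.2 = 75.512232 kcal
Total at Node P: 1.74427344 + 75.512232 = 77.25650544 kcal

77.3 kcal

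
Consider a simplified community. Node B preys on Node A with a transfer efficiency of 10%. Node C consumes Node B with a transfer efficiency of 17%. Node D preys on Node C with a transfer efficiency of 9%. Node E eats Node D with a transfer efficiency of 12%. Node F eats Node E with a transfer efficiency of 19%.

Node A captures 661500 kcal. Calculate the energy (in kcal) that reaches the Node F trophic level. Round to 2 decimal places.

Node B: 661500 × 0.1 = 66150 kcal
Node C: 66150 × 0.17 = 11245.5 kcal
Node D: 11245.5 × 0.09 = 1012.095 kcal
Node E: 1012.095 × 0.12 = 121.4514 kcal
Node F: 121.4514 × 0.19 = 23.075766 kcal

23.08 kcal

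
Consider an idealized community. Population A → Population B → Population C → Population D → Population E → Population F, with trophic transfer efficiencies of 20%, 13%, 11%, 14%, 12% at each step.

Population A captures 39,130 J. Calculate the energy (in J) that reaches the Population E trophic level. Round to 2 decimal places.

Population B: 39130 × 0.2 = 7826 J
Population C: 7826 × 0.13 = 1017.38 J
Population D: 1017.38 × 0.11 = 111.9118 J
Population E: 111.9118 × 0.14 = 15.667652 J

15.67 J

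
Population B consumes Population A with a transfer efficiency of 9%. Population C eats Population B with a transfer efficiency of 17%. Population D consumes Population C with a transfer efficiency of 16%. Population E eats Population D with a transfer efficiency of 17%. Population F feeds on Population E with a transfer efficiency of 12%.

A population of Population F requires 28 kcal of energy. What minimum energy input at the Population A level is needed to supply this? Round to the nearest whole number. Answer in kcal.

Cumulative transfer efficiency: 0.09 × 0.17 × 0.16 × 0.17 × 0.12 = 0.0000499392
Population A energy = 28 / 0.0000499392 = 560682 kcal

560682 kcal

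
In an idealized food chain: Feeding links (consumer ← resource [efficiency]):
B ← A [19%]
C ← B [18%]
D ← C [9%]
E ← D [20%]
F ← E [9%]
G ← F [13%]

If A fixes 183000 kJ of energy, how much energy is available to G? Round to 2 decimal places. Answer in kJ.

1.32 kJ

B: 183000 × 0.19 = 34770 kJ
C: 34770 × 0.18 = 6258.6 kJ
D: 6258.6 × 0.09 = 563.274 kJ
E: 563.274 × 0.2 = 112.6548 kJ
F: 112.6548 × 0.09 = 10.138932 kJ
G: 10.138932 × 0.13 = 1.31806116 kJ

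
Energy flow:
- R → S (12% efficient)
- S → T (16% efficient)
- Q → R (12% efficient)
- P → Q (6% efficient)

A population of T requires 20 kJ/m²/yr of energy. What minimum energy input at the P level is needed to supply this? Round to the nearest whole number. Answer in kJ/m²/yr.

Cumulative transfer efficiency: 0.06 × 0.12 × 0.12 × 0.16 = 0.00013824
P energy = 20 / 0.00013824 = 144676 kJ/m²/yr

144676 kJ/m²/yr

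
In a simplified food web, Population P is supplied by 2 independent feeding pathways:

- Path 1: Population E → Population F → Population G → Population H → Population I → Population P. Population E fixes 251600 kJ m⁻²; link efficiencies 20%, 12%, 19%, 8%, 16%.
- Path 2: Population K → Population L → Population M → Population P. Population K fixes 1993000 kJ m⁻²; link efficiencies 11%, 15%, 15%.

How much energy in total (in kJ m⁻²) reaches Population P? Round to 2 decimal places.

Path 1: 251600 × 0.2 × 0.12 × 0.19 × 0.08 × 0.16 = 14.6853888 kJ m⁻²
Path 2: 1993000 × 0.11 × 0.15 × 0.15 = 4932.675 kJ m⁻²
Total at Population P: 14.6853888 + 4932.675 = 4947.3603888 kJ m⁻²

4947.36 kJ m⁻²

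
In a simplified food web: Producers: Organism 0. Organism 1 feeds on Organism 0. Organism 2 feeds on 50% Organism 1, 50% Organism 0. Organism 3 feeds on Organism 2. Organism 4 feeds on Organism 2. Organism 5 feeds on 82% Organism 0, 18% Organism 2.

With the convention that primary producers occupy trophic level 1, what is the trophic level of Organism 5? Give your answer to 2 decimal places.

Organism 1: 1 + 1 = 2
Organism 2: 1 + (0.5×2 + 0.5×1) = 2.5
Organism 3: 1 + 2.5 = 3.5
Organism 4: 1 + 2.5 = 3.5
Organism 5: 1 + (0.82×1 + 0.18×2.5) = 2.27

2.27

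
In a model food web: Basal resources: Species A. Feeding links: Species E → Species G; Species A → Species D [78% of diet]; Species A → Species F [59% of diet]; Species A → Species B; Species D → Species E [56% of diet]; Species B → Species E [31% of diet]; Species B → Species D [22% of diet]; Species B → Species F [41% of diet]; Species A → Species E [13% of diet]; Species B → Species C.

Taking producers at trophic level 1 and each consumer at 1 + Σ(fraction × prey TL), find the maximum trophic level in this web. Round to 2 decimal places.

Species B: 1 + 1 = 2
Species C: 1 + 2 = 3
Species D: 1 + (0.22×2 + 0.78×1) = 2.22
Species E: 1 + (0.13×1 + 0.31×2 + 0.56×2.22) = 2.9932
Species F: 1 + (0.59×1 + 0.41×2) = 2.41
Species G: 1 + 2.9932 = 3.9932

3.99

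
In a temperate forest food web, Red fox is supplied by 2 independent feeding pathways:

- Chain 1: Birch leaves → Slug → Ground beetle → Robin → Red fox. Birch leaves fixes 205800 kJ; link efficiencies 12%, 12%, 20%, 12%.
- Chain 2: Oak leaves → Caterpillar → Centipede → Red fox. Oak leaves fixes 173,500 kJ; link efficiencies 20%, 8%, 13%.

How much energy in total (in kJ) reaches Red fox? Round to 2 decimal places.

Chain 1: 205800 × 0.12 × 0.12 × 0.2 × 0.12 = 71.12448 kJ
Chain 2: 173500 × 0.2 × 0.08 × 0.13 = 360.88 kJ
Total at Red fox: 71.12448 + 360.88 = 432.00448 kJ

432.00 kJ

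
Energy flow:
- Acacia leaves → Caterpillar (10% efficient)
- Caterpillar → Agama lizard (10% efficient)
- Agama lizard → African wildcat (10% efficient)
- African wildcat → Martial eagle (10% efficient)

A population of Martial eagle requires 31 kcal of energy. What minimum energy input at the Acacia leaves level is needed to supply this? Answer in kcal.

Cumulative transfer efficiency: 0.1 × 0.1 × 0.1 × 0.1 = 0.0001
Acacia leaves energy = 31 / 0.0001 = 310000 kcal

310000 kcal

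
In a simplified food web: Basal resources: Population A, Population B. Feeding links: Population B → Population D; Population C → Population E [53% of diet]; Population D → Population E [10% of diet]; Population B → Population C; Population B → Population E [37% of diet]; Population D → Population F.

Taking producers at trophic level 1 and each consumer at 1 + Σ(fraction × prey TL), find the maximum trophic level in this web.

Population C: 1 + 1 = 2
Population D: 1 + 1 = 2
Population E: 1 + (0.37×1 + 0.1×2 + 0.53×2) = 2.63
Population F: 1 + 2 = 3

3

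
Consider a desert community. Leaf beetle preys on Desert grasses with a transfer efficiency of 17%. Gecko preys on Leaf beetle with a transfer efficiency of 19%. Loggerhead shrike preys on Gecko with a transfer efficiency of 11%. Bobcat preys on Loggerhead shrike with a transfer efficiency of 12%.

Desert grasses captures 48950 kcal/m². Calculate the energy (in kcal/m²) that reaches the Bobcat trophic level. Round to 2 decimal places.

20.87 kcal/m²

Leaf beetle: 48950 × 0.17 = 8321.5 kcal/m²
Gecko: 8321.5 × 0.19 = 1581.085 kcal/m²
Loggerhead shrike: 1581.085 × 0.11 = 173.91935 kcal/m²
Bobcat: 173.91935 × 0.12 = 20.870322 kcal/m²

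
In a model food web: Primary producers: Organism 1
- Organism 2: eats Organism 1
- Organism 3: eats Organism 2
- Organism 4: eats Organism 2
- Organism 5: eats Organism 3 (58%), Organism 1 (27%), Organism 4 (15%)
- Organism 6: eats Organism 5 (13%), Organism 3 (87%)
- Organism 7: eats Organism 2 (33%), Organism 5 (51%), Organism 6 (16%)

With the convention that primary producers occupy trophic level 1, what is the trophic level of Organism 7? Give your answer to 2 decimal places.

Organism 2: 1 + 1 = 2
Organism 3: 1 + 2 = 3
Organism 4: 1 + 2 = 3
Organism 5: 1 + (0.58×3 + 0.27×1 + 0.15×3) = 3.46
Organism 6: 1 + (0.13×3.46 + 0.87×3) = 4.0598
Organism 7: 1 + (0.33×2 + 0.51×3.46 + 0.16×4.0598) = 4.074168

4.07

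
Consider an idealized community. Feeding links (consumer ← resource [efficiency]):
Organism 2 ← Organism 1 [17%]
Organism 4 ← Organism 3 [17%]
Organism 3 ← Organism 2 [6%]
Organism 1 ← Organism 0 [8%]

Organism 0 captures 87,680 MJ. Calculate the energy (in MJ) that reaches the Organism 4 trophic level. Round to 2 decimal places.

Organism 1: 87680 × 0.08 = 7014.4 MJ
Organism 2: 7014.4 × 0.17 = 1192.448 MJ
Organism 3: 1192.448 × 0.06 = 71.54688 MJ
Organism 4: 71.54688 × 0.17 = 12.1629696 MJ

12.16 MJ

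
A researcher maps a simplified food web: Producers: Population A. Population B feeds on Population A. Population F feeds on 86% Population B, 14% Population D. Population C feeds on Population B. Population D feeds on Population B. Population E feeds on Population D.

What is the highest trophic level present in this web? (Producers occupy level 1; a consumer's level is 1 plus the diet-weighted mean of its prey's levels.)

Population B: 1 + 1 = 2
Population C: 1 + 2 = 3
Population D: 1 + 2 = 3
Population E: 1 + 3 = 4
Population F: 1 + (0.86×2 + 0.14×3) = 3.14

4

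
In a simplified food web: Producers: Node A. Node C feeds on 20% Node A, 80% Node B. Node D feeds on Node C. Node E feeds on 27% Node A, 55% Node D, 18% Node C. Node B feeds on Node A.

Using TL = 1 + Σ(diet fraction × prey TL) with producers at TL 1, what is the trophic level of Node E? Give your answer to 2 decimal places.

Node B: 1 + 1 = 2
Node C: 1 + (0.2×1 + 0.8×2) = 2.8
Node D: 1 + 2.8 = 3.8
Node E: 1 + (0.27×1 + 0.55×3.8 + 0.18×2.8) = 3.864

3.86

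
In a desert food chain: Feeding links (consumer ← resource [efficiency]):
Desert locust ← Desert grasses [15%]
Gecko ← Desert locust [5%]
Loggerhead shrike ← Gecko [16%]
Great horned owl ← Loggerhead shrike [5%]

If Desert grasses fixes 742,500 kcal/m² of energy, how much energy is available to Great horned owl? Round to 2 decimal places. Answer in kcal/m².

Desert locust: 742500 × 0.15 = 111375 kcal/m²
Gecko: 111375 × 0.05 = 5568.75 kcal/m²
Loggerhead shrike: 5568.75 × 0.16 = 891 kcal/m²
Great horned owl: 891 × 0.05 = 44.55 kcal/m²

44.55 kcal/m²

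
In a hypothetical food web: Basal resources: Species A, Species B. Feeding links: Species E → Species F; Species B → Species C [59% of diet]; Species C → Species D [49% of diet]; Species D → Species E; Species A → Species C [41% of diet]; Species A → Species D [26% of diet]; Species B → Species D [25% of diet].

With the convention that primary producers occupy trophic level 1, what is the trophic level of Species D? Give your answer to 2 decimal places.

2.49

Species C: 1 + (0.41×1 + 0.59×1) = 2
Species D: 1 + (0.26×1 + 0.25×1 + 0.49×2) = 2.49
Species E: 1 + 2.49 = 3.49
Species F: 1 + 3.49 = 4.49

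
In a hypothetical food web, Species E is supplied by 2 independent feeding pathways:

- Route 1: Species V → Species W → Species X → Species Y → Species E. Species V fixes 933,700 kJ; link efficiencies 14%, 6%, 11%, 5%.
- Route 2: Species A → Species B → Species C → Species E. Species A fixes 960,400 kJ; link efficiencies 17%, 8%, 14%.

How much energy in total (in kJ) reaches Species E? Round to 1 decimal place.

Route 1: 933700 × 0.14 × 0.06 × 0.11 × 0.05 = 43.13694 kJ
Route 2: 960400 × 0.17 × 0.08 × 0.14 = 1828.6016 kJ
Total at Species E: 43.13694 + 1828.6016 = 1871.73854 kJ

1871.7 kJ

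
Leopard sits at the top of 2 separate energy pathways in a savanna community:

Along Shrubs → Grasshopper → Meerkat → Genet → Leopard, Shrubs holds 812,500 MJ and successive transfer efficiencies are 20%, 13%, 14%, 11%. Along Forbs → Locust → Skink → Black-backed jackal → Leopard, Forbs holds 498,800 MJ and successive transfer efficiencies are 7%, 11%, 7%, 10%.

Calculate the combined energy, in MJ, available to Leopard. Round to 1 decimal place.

Via Shrubs: 812500 × 0.2 × 0.13 × 0.14 × 0.11 = 325.325 MJ
Via Forbs: 498800 × 0.07 × 0.11 × 0.07 × 0.1 = 26.88532 MJ
Total at Leopard: 325.325 + 26.88532 = 352.21032 MJ

352.2 MJ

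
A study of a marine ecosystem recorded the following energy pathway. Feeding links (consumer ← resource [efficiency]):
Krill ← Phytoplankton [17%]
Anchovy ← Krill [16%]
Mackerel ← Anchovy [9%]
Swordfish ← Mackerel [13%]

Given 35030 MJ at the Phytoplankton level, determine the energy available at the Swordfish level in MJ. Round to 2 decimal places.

11.15 MJ

Krill: 35030 × 0.17 = 5955.1 MJ
Anchovy: 5955.1 × 0.16 = 952.816 MJ
Mackerel: 952.816 × 0.09 = 85.75344 MJ
Swordfish: 85.75344 × 0.13 = 11.1479472 MJ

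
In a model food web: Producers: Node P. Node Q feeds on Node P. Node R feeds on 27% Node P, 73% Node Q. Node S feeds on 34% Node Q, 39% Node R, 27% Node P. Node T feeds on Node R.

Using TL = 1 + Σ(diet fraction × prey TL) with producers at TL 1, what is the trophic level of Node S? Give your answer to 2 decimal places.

Node Q: 1 + 1 = 2
Node R: 1 + (0.27×1 + 0.73×2) = 2.73
Node S: 1 + (0.34×2 + 0.39×2.73 + 0.27×1) = 3.0147
Node T: 1 + 2.73 = 3.73

3.01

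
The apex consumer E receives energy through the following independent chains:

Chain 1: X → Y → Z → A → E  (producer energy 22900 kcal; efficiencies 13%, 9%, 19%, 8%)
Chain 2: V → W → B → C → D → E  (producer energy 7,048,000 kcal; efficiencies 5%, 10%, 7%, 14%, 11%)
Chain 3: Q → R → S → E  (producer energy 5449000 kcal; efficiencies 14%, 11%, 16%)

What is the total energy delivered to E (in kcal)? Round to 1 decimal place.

13468.4 kcal

Chain 1: 22900 × 0.13 × 0.09 × 0.19 × 0.08 = 4.072536 kcal
Chain 2: 7048000 × 0.05 × 0.1 × 0.07 × 0.14 × 0.11 = 37.98872 kcal
Chain 3: 5449000 × 0.14 × 0.11 × 0.16 = 13426.336 kcal
Total at E: 4.072536 + 37.98872 + 13426.336 = 13468.397256 kcal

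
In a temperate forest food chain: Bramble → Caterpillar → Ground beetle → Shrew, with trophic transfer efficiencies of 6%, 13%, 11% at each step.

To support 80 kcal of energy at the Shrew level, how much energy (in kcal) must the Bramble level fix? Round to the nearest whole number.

93240 kcal

Cumulative transfer efficiency: 0.06 × 0.13 × 0.11 = 0.000858
Bramble energy = 80 / 0.000858 = 93240 kcal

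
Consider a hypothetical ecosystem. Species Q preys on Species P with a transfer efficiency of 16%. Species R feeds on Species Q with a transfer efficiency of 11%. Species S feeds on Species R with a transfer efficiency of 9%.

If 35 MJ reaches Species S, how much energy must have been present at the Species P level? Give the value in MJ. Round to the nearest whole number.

22096 MJ

Cumulative transfer efficiency: 0.16 × 0.11 × 0.09 = 0.001584
Species P energy = 35 / 0.001584 = 22096 MJ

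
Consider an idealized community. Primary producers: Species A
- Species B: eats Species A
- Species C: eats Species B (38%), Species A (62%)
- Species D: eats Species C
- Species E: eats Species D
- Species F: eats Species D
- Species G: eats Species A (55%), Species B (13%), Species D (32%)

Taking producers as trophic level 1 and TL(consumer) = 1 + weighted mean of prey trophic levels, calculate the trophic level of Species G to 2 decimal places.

Species B: 1 + 1 = 2
Species C: 1 + (0.38×2 + 0.62×1) = 2.38
Species D: 1 + 2.38 = 3.38
Species E: 1 + 3.38 = 4.38
Species F: 1 + 3.38 = 4.38
Species G: 1 + (0.55×1 + 0.13×2 + 0.32×3.38) = 2.8916

2.89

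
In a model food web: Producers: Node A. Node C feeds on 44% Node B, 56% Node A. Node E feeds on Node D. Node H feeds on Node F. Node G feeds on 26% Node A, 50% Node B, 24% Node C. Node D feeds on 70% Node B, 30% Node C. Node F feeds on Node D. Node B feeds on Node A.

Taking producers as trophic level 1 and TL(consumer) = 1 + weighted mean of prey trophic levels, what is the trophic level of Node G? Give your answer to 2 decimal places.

2.85

Node B: 1 + 1 = 2
Node C: 1 + (0.44×2 + 0.56×1) = 2.44
Node D: 1 + (0.7×2 + 0.3×2.44) = 3.132
Node E: 1 + 3.132 = 4.132
Node F: 1 + 3.132 = 4.132
Node G: 1 + (0.26×1 + 0.5×2 + 0.24×2.44) = 2.8456
Node H: 1 + 4.132 = 5.132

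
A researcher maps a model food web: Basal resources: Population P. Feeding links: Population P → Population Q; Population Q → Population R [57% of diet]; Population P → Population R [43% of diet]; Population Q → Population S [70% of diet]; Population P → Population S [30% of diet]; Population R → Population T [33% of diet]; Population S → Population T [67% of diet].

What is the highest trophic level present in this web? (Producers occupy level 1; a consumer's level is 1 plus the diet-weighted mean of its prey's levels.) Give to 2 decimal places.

3.66

Population Q: 1 + 1 = 2
Population R: 1 + (0.57×2 + 0.43×1) = 2.57
Population S: 1 + (0.7×2 + 0.3×1) = 2.7
Population T: 1 + (0.33×2.57 + 0.67×2.7) = 3.6571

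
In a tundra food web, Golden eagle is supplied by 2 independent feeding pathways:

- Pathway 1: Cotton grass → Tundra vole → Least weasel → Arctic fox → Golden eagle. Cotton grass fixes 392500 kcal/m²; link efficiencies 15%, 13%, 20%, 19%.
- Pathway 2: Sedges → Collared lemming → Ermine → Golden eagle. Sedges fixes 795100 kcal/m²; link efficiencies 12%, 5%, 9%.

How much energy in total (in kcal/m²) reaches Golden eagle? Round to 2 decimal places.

720.20 kcal/m²

Pathway 1: 392500 × 0.15 × 0.13 × 0.2 × 0.19 = 290.8425 kcal/m²
Pathway 2: 795100 × 0.12 × 0.05 × 0.09 = 429.354 kcal/m²
Total at Golden eagle: 290.8425 + 429.354 = 720.1965 kcal/m²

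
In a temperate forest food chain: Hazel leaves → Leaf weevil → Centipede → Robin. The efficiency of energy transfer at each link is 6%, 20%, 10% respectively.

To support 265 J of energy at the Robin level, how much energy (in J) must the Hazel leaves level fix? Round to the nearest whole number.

220833 J

Cumulative transfer efficiency: 0.06 × 0.2 × 0.1 = 0.0012
Hazel leaves energy = 265 / 0.0012 = 220833 J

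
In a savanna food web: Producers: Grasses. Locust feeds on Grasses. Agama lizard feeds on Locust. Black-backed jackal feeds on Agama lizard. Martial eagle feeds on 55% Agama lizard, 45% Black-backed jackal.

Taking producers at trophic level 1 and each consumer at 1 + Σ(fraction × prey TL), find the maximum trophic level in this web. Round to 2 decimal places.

4.45

Locust: 1 + 1 = 2
Agama lizard: 1 + 2 = 3
Black-backed jackal: 1 + 3 = 4
Martial eagle: 1 + (0.55×3 + 0.45×4) = 4.45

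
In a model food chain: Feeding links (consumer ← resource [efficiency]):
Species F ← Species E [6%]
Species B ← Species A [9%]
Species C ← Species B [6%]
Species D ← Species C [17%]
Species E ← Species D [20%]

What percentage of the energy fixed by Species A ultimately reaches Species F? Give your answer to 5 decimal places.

0.00110%

Product of link efficiencies: 0.09 × 0.06 × 0.17 × 0.2 × 0.06 = 0.000011016
As a percentage: 0.000011016 × 100 = 0.00110%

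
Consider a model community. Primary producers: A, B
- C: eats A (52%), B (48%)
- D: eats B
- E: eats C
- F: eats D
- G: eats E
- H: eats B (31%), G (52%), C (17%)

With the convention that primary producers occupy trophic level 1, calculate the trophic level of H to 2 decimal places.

3.73

C: 1 + (0.52×1 + 0.48×1) = 2
D: 1 + 1 = 2
E: 1 + 2 = 3
F: 1 + 2 = 3
G: 1 + 3 = 4
H: 1 + (0.31×1 + 0.52×4 + 0.17×2) = 3.73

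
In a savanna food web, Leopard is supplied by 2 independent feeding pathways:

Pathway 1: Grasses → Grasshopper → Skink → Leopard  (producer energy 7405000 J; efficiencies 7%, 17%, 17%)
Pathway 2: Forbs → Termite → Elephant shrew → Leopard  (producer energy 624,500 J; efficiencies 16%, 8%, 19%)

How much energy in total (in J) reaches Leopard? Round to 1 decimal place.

Pathway 1: 7405000 × 0.07 × 0.17 × 0.17 = 14980.315 J
Pathway 2: 624500 × 0.16 × 0.08 × 0.19 = 1518.784 J
Total at Leopard: 14980.315 + 1518.784 = 16499.099 J

16499.1 J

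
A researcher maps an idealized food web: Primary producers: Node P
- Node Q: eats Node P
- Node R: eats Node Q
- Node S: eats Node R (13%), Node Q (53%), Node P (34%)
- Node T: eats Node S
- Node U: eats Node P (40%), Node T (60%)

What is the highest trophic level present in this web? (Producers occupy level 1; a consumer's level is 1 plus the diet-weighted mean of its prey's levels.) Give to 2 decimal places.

3.79

Node Q: 1 + 1 = 2
Node R: 1 + 2 = 3
Node S: 1 + (0.13×3 + 0.53×2 + 0.34×1) = 2.79
Node T: 1 + 2.79 = 3.79
Node U: 1 + (0.4×1 + 0.6×3.79) = 3.674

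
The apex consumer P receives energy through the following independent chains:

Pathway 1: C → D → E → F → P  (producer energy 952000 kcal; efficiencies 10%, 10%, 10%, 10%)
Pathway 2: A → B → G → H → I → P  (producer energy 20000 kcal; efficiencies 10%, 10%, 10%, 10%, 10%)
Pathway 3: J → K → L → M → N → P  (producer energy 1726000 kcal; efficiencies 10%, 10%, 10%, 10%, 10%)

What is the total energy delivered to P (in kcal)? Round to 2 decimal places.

Pathway 1: 952000 × 0.1 × 0.1 × 0.1 × 0.1 = 95.2 kcal
Pathway 2: 20000 × 0.1 × 0.1 × 0.1 × 0.1 × 0.1 = 0.2 kcal
Pathway 3: 1726000 × 0.1 × 0.1 × 0.1 × 0.1 × 0.1 = 17.26 kcal
Total at P: 95.2 + 0.2 + 17.26 = 112.66 kcal

112.66 kcal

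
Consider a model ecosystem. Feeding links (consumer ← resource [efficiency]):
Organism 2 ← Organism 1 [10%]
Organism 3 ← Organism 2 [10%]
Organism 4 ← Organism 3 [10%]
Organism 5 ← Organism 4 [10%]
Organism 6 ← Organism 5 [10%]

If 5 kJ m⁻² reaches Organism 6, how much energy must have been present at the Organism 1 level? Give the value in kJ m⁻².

500000 kJ m⁻²

Cumulative transfer efficiency: 0.1 × 0.1 × 0.1 × 0.1 × 0.1 = 0.00001
Organism 1 energy = 5 / 0.00001 = 500000 kJ m⁻²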